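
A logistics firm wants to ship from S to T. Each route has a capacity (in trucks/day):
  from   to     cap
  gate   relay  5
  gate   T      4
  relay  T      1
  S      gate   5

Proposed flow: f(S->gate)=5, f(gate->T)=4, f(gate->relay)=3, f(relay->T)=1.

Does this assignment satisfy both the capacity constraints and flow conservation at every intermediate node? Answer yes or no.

Conservation fails at gate: inflow 5 ≠ outflow 7.

No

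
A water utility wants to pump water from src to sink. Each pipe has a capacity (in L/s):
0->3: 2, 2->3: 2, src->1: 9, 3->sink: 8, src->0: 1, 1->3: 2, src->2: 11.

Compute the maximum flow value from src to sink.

Augment src->2->3->sink: bottleneck 2. Total 2.
Augment src->0->3->sink: bottleneck 1. Total 3.
Augment src->1->3->sink: bottleneck 2. Total 5.
No augmenting path remains in the residual graph.

5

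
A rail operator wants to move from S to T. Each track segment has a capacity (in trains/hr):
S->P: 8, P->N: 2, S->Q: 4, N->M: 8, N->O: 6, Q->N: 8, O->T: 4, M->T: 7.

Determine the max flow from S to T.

6

Augment S->P->N->O->T: bottleneck 2. Total 2.
Augment S->Q->N->O->T: bottleneck 2. Total 4.
Augment S->Q->N->M->T: bottleneck 2. Total 6.
No augmenting path remains in the residual graph.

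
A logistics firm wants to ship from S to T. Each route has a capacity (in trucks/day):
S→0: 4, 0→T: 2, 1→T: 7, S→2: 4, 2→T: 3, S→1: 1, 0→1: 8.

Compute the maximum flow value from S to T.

Augment S→2→T: bottleneck 3. Total 3.
Augment S→0→T: bottleneck 2. Total 5.
Augment S→1→T: bottleneck 1. Total 6.
Augment S→0→1→T: bottleneck 2. Total 8.
No augmenting path remains in the residual graph.

8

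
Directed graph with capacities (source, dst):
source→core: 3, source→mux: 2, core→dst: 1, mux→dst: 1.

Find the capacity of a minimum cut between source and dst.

2

Max flow = 2 (via 2 augmenting paths).
In the residual at optimum, the set reachable from source is {core, mux, source}.
Cut edges: core→dst (cap 1), mux→dst (cap 1). Sum = 2.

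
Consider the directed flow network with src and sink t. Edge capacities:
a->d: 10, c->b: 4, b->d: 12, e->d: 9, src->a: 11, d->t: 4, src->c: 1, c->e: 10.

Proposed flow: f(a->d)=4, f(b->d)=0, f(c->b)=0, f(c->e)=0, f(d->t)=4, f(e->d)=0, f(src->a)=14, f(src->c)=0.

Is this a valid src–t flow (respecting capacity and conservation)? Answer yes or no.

Capacity violated on src->a: flow 14 > capacity 11.

No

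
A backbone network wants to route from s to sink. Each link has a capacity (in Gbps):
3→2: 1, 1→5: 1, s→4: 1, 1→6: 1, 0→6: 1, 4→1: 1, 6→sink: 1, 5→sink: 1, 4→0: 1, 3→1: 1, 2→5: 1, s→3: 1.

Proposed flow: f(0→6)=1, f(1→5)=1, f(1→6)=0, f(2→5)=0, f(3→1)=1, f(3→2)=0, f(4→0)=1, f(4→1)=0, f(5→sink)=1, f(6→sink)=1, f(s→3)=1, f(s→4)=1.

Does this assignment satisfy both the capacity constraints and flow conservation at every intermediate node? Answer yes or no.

Yes

Every edge has 0 ≤ f(e) ≤ cap(e).
At each intermediate node, inflow equals outflow.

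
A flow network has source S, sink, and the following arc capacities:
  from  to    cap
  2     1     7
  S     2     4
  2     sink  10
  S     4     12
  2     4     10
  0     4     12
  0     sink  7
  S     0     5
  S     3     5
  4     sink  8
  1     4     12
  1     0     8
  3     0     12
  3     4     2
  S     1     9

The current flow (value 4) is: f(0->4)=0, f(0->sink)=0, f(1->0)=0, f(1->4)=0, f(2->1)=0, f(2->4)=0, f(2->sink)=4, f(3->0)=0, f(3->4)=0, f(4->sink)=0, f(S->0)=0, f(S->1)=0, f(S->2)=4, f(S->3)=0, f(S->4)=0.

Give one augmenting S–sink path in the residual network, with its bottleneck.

Residual along S->0->sink: S->0: 5, 0->sink: 7.
Bottleneck = min = 5.

S->0->sink, bottleneck 5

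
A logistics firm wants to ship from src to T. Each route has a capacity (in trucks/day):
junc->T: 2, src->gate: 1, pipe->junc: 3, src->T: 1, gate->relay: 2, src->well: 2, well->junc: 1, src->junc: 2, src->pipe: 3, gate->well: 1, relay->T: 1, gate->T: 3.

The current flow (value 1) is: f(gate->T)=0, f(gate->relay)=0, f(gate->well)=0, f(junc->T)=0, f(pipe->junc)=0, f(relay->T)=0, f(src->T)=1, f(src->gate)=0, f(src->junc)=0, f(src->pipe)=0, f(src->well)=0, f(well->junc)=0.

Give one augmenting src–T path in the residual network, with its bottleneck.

src->gate->T, bottleneck 1

Residual along src->gate->T: src->gate: 1, gate->T: 3.
Bottleneck = min = 1.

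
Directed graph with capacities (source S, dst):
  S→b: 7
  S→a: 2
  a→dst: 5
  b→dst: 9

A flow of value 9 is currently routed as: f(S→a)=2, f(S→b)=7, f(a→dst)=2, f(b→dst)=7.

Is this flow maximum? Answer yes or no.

Yes

Residual reachable from S: {S}; dst is not reachable.
Saturated cut: S→b, S→a with total capacity 9 = current flow value. Flow is maximum.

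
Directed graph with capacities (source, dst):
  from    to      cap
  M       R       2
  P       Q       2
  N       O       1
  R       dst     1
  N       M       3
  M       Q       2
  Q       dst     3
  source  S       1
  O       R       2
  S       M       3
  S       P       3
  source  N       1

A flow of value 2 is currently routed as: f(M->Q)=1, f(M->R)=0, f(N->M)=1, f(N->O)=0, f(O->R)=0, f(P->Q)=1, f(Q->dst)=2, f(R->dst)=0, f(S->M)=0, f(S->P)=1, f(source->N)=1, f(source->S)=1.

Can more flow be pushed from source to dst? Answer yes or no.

Residual reachable from source: {source}; dst is not reachable.
Saturated cut: source->S, source->N with total capacity 2 = current flow value. Flow is maximum.

No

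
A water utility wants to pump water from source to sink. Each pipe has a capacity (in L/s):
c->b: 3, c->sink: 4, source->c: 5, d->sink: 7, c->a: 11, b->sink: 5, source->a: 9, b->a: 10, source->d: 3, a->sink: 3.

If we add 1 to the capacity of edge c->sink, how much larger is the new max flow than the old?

0

Original max flow = 11.
Edge c->sink does not cross the min cut (source side {a, source}), so extra capacity there cannot help.
New max flow = 11. Increase = 0.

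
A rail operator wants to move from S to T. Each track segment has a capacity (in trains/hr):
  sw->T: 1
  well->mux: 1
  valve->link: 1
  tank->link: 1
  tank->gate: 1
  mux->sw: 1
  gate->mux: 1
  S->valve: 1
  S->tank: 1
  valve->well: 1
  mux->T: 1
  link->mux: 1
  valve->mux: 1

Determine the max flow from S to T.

Augment S->valve->mux->T: bottleneck 1. Total 1.
Augment S->tank->link->mux->sw->T: bottleneck 1. Total 2.
No augmenting path remains in the residual graph.

2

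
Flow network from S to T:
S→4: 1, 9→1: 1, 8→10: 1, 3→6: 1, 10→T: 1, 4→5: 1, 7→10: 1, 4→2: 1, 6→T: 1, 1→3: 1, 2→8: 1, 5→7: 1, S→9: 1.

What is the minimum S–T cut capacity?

2

Max flow = 2 (via 2 augmenting paths).
In the residual at optimum, the set reachable from S is {S}.
Cut edges: S→9 (cap 1), S→4 (cap 1). Sum = 2.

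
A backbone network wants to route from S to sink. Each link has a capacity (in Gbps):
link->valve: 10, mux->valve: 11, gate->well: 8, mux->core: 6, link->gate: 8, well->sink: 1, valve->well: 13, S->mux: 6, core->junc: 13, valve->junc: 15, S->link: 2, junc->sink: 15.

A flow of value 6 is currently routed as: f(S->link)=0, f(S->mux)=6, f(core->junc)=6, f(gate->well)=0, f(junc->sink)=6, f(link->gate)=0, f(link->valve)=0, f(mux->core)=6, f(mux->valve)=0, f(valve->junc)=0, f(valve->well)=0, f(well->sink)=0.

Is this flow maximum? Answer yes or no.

Residual path S->link->valve->junc->sink has bottleneck 2 > 0.
Pushing 2 along it raises the flow to 8, so the given flow is not maximum.

No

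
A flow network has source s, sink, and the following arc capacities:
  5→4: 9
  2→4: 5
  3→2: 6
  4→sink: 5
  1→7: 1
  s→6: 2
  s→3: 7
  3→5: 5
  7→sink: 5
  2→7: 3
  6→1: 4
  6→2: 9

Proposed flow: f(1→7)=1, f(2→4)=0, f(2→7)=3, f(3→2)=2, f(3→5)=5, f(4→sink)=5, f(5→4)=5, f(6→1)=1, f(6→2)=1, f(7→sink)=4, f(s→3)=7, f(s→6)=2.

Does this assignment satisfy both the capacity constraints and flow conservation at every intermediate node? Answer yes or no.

Every edge has 0 ≤ f(e) ≤ cap(e).
At each intermediate node, inflow equals outflow.

Yes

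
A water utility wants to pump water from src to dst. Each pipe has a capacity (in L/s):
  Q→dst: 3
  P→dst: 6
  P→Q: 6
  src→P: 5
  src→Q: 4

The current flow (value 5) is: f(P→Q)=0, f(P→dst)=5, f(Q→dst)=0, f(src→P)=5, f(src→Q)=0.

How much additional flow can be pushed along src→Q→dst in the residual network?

Residual capacities along the path: src→Q: 4, Q→dst: 3.
Minimum is 3.

3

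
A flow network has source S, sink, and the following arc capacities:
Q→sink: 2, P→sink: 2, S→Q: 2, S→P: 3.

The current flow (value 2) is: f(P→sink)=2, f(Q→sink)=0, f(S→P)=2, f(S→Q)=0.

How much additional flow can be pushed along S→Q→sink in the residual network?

2

Residual capacities along the path: S→Q: 2, Q→sink: 2.
Minimum is 2.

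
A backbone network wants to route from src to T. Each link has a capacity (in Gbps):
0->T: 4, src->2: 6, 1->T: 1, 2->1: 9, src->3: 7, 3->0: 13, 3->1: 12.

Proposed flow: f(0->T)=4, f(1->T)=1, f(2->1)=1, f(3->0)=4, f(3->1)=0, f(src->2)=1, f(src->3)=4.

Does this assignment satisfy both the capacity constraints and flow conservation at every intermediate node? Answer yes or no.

Yes

Every edge has 0 ≤ f(e) ≤ cap(e).
At each intermediate node, inflow equals outflow.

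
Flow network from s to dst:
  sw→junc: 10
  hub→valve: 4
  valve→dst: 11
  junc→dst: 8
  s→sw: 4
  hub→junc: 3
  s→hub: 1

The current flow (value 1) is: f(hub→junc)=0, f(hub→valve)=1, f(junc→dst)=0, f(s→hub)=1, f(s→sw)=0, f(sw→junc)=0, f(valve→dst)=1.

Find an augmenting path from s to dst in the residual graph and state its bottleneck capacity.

s→sw→junc→dst, bottleneck 4

Residual along s→sw→junc→dst: s→sw: 4, sw→junc: 10, junc→dst: 8.
Bottleneck = min = 4.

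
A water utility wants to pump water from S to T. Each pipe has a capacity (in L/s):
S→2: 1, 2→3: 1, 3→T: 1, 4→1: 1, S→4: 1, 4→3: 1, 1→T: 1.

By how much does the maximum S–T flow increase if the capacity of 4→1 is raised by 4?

0

Original max flow = 2.
Edge 4→1 does not cross the min cut (source side {S}), so extra capacity there cannot help.
New max flow = 2. Increase = 0.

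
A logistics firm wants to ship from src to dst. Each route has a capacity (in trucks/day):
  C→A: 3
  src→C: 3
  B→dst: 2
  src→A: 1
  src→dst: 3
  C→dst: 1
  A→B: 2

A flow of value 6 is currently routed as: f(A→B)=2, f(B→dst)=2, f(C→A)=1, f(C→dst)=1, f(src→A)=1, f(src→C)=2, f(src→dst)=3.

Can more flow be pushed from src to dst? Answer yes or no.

No

Residual reachable from src: {A, C, src}; dst is not reachable.
Saturated cut: src→dst, C→dst, A→B with total capacity 6 = current flow value. Flow is maximum.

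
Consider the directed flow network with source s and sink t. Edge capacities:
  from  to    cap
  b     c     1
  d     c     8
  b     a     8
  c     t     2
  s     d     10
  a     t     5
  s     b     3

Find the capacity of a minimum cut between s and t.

Max flow = 5 (via 2 augmenting paths).
In the residual at optimum, the set reachable from s is {c, d, s}.
Cut edges: s->b (cap 3), c->t (cap 2). Sum = 5.

5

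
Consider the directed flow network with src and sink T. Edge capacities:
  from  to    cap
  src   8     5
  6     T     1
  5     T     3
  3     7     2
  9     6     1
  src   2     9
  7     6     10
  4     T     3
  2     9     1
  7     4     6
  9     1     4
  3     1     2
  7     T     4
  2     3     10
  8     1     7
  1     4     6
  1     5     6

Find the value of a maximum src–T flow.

Augment src->2->9->6->T: bottleneck 1. Total 1.
Augment src->2->3->7->T: bottleneck 2. Total 3.
Augment src->8->1->4->T: bottleneck 3. Total 6.
Augment src->8->1->5->T: bottleneck 2. Total 8.
Augment src->2->3->1->5->T: bottleneck 1. Total 9.
No augmenting path remains in the residual graph.

9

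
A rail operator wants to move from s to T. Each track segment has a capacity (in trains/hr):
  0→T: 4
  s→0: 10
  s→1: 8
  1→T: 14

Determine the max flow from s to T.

Augment s→1→T: bottleneck 8. Total 8.
Augment s→0→T: bottleneck 4. Total 12.
No augmenting path remains in the residual graph.

12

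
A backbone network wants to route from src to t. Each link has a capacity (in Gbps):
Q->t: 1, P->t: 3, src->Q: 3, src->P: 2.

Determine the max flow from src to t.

3

Augment src->Q->t: bottleneck 1. Total 1.
Augment src->P->t: bottleneck 2. Total 3.
No augmenting path remains in the residual graph.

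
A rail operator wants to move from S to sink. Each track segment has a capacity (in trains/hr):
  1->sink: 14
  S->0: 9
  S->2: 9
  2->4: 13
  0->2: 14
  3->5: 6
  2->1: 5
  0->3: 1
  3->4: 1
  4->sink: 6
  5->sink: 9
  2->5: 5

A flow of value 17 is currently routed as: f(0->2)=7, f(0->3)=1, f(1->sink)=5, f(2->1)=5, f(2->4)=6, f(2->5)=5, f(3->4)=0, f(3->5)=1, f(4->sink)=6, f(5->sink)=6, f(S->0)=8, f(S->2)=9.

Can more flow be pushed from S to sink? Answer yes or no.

No

Residual reachable from S: {0, 2, 4, S}; sink is not reachable.
Saturated cut: 0->3, 2->5, 2->1, 4->sink with total capacity 17 = current flow value. Flow is maximum.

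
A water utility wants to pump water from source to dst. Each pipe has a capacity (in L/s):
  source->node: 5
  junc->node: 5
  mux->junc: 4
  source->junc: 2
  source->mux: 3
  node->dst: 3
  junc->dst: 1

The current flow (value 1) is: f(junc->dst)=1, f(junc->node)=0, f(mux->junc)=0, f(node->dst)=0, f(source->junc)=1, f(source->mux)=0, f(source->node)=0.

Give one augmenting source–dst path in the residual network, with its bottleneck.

source->node->dst, bottleneck 3

Residual along source->node->dst: source->node: 5, node->dst: 3.
Bottleneck = min = 3.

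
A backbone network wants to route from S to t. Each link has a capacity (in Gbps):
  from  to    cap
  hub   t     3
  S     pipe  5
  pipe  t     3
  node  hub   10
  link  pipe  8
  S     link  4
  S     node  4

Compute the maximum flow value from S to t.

6

Augment S->pipe->t: bottleneck 3. Total 3.
Augment S->node->hub->t: bottleneck 3. Total 6.
No augmenting path remains in the residual graph.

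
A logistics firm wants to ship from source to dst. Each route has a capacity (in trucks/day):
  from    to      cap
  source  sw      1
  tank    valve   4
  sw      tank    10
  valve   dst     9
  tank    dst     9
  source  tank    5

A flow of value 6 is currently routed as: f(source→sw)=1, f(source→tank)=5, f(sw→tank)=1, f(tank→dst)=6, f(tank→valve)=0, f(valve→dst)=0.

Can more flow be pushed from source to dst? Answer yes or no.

Residual reachable from source: {source}; dst is not reachable.
Saturated cut: source→sw, source→tank with total capacity 6 = current flow value. Flow is maximum.

No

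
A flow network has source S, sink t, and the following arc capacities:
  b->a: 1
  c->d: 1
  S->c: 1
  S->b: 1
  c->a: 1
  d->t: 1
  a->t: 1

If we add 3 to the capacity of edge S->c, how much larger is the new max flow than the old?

Original max flow = 2.
Even with extra capacity on S->c, another cut of capacity 2 remains binding.
New max flow = 2. Increase = 0.

0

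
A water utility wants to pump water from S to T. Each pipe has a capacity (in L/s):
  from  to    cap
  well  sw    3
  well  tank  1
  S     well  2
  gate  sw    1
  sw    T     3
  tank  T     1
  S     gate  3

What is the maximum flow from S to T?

3

Augment S→gate→sw→T: bottleneck 1. Total 1.
Augment S→well→sw→T: bottleneck 2. Total 3.
No augmenting path remains in the residual graph.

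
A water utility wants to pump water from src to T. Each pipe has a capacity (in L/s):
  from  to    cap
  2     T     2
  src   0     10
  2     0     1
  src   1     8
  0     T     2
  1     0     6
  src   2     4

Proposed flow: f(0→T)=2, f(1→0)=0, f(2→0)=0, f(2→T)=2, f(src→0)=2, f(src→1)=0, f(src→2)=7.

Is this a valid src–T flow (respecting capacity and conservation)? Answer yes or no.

Capacity violated on src→2: flow 7 > capacity 4.

No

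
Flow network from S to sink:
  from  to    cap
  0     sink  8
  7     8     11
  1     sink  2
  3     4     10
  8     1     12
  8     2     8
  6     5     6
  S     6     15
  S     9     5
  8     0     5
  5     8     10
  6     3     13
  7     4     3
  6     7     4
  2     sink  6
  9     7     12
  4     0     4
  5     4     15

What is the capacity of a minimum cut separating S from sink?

Max flow = 16 (via 8 augmenting paths).
In the residual at optimum, the set reachable from S is {0, 1, 2, 3, 4, 5, 6, 7, 8, 9, S}.
Cut edges: 1→sink (cap 2), 2→sink (cap 6), 0→sink (cap 8). Sum = 16.

16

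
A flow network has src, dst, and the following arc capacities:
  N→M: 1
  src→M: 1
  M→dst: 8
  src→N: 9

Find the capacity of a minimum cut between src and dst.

2

Max flow = 2 (via 2 augmenting paths).
In the residual at optimum, the set reachable from src is {N, src}.
Cut edges: src→M (cap 1), N→M (cap 1). Sum = 2.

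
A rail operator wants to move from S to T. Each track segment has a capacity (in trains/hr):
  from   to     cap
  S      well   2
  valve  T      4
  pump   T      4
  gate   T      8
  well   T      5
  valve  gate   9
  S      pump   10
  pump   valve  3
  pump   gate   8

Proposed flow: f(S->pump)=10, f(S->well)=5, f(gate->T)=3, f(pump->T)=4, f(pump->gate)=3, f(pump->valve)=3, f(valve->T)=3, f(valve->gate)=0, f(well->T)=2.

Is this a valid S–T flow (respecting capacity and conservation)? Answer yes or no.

Capacity violated on S->well: flow 5 > capacity 2.

No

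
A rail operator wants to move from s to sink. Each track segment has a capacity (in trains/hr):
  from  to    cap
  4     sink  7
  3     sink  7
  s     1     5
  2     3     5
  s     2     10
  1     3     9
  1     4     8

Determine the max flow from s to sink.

Augment s->1->4->sink: bottleneck 5. Total 5.
Augment s->2->3->sink: bottleneck 5. Total 10.
No augmenting path remains in the residual graph.

10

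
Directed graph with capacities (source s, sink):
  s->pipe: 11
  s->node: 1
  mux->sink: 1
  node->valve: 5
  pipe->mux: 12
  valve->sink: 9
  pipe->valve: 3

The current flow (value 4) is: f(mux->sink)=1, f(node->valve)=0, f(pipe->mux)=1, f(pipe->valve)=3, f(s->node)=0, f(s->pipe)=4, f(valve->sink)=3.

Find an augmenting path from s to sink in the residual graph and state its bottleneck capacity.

s->node->valve->sink, bottleneck 1

Residual along s->node->valve->sink: s->node: 1, node->valve: 5, valve->sink: 6.
Bottleneck = min = 1.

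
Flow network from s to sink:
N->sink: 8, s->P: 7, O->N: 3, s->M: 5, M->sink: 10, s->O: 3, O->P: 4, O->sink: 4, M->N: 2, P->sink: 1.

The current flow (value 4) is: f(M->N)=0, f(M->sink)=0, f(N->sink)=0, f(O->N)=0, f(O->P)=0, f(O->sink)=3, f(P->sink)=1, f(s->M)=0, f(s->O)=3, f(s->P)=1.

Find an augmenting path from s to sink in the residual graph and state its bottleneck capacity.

s->M->sink, bottleneck 5

Residual along s->M->sink: s->M: 5, M->sink: 10.
Bottleneck = min = 5.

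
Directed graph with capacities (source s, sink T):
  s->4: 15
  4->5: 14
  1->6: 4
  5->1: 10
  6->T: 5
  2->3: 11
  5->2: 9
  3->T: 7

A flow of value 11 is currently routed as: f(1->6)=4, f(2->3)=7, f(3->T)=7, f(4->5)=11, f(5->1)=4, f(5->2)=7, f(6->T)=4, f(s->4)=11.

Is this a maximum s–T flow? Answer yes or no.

Residual reachable from s: {1, 2, 3, 4, 5, s}; T is not reachable.
Saturated cut: 1->6, 3->T with total capacity 11 = current flow value. Flow is maximum.

Yes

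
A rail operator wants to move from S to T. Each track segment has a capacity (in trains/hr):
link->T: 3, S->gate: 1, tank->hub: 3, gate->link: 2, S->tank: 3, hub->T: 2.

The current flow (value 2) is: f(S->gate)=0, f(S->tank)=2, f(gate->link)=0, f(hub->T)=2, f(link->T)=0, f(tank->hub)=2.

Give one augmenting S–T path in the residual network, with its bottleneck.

S->gate->link->T, bottleneck 1

Residual along S->gate->link->T: S->gate: 1, gate->link: 2, link->T: 3.
Bottleneck = min = 1.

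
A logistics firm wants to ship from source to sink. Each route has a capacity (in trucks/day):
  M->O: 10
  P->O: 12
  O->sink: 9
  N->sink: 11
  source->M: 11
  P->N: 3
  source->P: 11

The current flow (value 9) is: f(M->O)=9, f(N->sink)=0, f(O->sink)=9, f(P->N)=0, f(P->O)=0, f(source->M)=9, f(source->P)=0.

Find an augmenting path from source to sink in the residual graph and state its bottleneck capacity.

Residual along source->P->N->sink: source->P: 11, P->N: 3, N->sink: 11.
Bottleneck = min = 3.

source->P->N->sink, bottleneck 3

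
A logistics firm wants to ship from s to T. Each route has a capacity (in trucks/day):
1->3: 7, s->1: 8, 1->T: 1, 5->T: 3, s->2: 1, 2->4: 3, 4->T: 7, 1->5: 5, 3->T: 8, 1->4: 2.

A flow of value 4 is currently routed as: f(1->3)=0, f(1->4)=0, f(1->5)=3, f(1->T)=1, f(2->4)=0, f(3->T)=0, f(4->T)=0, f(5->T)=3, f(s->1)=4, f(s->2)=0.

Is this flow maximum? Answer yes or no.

No

Residual path s->1->3->T has bottleneck 4 > 0.
Pushing 4 along it raises the flow to 8, so the given flow is not maximum.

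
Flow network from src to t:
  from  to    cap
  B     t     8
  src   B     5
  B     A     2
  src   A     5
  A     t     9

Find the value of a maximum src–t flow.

10

Augment src->B->t: bottleneck 5. Total 5.
Augment src->A->t: bottleneck 5. Total 10.
No augmenting path remains in the residual graph.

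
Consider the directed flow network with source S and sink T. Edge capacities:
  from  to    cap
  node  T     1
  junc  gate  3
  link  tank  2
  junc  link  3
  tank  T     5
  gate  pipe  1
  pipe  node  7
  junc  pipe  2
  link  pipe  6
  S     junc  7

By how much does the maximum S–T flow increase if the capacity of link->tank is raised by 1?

1

Original max flow = 3.
After raising cap(link->tank), augmenting paths through that edge carry 1 more unit.
New max flow = 4. Increase = 1.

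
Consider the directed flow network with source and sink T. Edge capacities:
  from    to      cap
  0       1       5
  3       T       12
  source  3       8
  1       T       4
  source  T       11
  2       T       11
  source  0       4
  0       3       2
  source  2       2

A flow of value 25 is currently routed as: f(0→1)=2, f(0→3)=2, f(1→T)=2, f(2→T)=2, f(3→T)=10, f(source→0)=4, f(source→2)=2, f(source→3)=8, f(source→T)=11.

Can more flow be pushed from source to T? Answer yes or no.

Residual reachable from source: {source}; T is not reachable.
Saturated cut: source→0, source→2, source→3, source→T with total capacity 25 = current flow value. Flow is maximum.

No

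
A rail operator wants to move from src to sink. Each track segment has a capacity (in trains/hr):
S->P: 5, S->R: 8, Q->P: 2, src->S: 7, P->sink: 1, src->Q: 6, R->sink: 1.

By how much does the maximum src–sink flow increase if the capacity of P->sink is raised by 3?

Original max flow = 2.
After raising cap(P->sink), augmenting paths through that edge carry 3 more units.
New max flow = 5. Increase = 3.

3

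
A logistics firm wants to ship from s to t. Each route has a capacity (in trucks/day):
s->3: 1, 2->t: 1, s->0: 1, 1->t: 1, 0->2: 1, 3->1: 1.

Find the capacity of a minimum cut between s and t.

Max flow = 2 (via 2 augmenting paths).
In the residual at optimum, the set reachable from s is {s}.
Cut edges: s->0 (cap 1), s->3 (cap 1). Sum = 2.

2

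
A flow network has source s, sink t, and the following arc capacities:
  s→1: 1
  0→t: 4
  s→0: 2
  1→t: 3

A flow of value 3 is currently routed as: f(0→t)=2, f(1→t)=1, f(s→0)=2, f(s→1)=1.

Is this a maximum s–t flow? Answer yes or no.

Yes

Residual reachable from s: {s}; t is not reachable.
Saturated cut: s→1, s→0 with total capacity 3 = current flow value. Flow is maximum.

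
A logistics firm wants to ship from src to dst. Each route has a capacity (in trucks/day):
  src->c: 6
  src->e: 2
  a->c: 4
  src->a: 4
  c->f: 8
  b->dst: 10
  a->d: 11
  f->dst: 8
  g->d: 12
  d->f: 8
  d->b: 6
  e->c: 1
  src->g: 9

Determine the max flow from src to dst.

Augment src->c->f->dst: bottleneck 6. Total 6.
Augment src->e->c->f->dst: bottleneck 1. Total 7.
Augment src->g->d->b->dst: bottleneck 6. Total 13.
Augment src->g->d->f->dst: bottleneck 1. Total 14.
No augmenting path remains in the residual graph.

14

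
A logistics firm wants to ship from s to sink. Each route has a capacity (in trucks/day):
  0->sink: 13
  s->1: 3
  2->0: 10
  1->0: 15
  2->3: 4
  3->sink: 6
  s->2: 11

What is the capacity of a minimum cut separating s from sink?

Max flow = 14 (via 3 augmenting paths).
In the residual at optimum, the set reachable from s is {s}.
Cut edges: s->1 (cap 3), s->2 (cap 11). Sum = 14.

14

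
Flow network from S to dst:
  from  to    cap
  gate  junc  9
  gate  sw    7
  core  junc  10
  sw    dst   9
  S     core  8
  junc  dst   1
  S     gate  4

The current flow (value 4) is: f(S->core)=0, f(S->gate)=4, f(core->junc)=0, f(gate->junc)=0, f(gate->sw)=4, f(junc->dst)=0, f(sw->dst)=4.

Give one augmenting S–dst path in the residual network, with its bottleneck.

Residual along S->core->junc->dst: S->core: 8, core->junc: 10, junc->dst: 1.
Bottleneck = min = 1.

S->core->junc->dst, bottleneck 1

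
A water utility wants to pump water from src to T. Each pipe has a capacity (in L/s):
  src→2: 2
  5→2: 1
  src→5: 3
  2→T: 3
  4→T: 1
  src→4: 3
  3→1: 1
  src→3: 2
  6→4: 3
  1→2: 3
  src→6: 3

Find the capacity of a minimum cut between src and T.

4

Max flow = 4 (via 3 augmenting paths).
In the residual at optimum, the set reachable from src is {1, 2, 3, 4, 5, 6, src}.
Cut edges: 4→T (cap 1), 2→T (cap 3). Sum = 4.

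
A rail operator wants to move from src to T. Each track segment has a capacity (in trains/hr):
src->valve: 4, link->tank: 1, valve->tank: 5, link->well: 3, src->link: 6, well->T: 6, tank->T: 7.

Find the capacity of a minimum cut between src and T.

Max flow = 8 (via 3 augmenting paths).
In the residual at optimum, the set reachable from src is {link, src}.
Cut edges: src->valve (cap 4), link->tank (cap 1), link->well (cap 3). Sum = 8.

8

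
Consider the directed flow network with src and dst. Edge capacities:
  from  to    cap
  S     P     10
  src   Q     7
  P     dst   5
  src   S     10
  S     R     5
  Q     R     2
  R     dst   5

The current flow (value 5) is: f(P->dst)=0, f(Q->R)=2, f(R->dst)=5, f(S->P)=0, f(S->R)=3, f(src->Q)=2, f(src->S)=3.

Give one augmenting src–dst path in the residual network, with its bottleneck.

src->S->P->dst, bottleneck 5

Residual along src->S->P->dst: src->S: 7, S->P: 10, P->dst: 5.
Bottleneck = min = 5.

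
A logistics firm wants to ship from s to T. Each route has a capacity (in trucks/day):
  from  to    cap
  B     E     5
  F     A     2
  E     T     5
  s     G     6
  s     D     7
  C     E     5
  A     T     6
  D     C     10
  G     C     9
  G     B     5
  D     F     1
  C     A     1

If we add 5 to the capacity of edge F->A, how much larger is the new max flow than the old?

0

Original max flow = 7.
Edge F->A does not cross the min cut (source side {B, C, D, E, G, s}), so extra capacity there cannot help.
New max flow = 7. Increase = 0.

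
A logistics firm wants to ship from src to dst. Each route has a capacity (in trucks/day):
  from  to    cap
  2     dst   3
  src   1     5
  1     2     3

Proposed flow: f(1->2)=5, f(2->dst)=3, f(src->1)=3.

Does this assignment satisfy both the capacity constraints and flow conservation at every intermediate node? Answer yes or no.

No

Capacity violated on 1->2: flow 5 > capacity 3.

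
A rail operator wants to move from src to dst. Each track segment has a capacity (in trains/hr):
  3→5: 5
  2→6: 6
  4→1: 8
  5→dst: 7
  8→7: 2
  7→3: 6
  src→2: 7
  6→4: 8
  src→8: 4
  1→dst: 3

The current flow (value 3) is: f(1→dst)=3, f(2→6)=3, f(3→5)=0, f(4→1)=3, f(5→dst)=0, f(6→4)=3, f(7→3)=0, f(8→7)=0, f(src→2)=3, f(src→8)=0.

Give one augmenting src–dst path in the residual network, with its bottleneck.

src→8→7→3→5→dst, bottleneck 2

Residual along src→8→7→3→5→dst: src→8: 4, 8→7: 2, 7→3: 6, 3→5: 5, 5→dst: 7.
Bottleneck = min = 2.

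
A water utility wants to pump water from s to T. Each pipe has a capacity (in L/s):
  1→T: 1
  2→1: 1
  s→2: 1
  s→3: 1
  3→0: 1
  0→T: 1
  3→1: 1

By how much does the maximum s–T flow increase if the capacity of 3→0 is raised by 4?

0

Original max flow = 2.
Edge 3→0 does not cross the min cut (source side {s}), so extra capacity there cannot help.
New max flow = 2. Increase = 0.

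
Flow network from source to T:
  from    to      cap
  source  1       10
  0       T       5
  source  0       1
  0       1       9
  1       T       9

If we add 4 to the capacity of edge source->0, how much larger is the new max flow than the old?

Original max flow = 10.
After raising cap(source->0), augmenting paths through that edge carry 4 more units.
New max flow = 14. Increase = 4.

4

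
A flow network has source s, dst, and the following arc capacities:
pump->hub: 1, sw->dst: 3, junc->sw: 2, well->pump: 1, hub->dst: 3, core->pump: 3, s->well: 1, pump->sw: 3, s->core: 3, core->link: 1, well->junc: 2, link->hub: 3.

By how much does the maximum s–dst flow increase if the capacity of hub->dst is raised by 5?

Original max flow = 4.
Edge hub->dst does not cross the min cut (source side {s}), so extra capacity there cannot help.
New max flow = 4. Increase = 0.

0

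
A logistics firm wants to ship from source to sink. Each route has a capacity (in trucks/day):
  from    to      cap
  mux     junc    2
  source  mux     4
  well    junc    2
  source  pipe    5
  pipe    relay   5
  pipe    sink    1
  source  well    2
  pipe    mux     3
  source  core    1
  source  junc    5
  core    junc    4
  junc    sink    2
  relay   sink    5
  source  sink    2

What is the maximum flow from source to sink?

9

Augment source->sink: bottleneck 2. Total 2.
Augment source->pipe->sink: bottleneck 1. Total 3.
Augment source->junc->sink: bottleneck 2. Total 5.
Augment source->pipe->relay->sink: bottleneck 4. Total 9.
No augmenting path remains in the residual graph.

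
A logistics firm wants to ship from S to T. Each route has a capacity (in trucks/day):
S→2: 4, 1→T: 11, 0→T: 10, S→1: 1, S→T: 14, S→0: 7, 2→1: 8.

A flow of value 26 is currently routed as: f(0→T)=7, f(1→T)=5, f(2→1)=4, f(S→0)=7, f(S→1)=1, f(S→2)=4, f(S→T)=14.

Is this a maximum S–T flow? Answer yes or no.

Yes

Residual reachable from S: {S}; T is not reachable.
Saturated cut: S→2, S→0, S→1, S→T with total capacity 26 = current flow value. Flow is maximum.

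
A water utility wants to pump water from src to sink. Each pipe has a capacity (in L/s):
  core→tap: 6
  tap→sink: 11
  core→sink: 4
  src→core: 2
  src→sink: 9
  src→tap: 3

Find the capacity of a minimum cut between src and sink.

Max flow = 14 (via 3 augmenting paths).
In the residual at optimum, the set reachable from src is {src}.
Cut edges: src→core (cap 2), src→tap (cap 3), src→sink (cap 9). Sum = 14.

14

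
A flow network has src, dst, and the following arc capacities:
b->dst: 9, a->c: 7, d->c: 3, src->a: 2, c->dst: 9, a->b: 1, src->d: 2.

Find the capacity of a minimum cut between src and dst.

Max flow = 4 (via 3 augmenting paths).
In the residual at optimum, the set reachable from src is {src}.
Cut edges: src->a (cap 2), src->d (cap 2). Sum = 4.

4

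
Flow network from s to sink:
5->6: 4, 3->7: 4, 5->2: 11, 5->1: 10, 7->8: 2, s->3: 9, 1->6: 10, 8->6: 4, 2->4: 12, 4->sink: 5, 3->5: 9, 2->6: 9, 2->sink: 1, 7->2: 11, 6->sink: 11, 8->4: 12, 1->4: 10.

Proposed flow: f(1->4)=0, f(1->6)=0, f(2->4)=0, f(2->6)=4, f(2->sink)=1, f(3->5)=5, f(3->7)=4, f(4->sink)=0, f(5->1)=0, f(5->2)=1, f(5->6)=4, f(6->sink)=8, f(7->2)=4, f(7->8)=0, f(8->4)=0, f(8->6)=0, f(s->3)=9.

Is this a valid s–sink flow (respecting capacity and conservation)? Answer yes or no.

Every edge has 0 ≤ f(e) ≤ cap(e).
At each intermediate node, inflow equals outflow.

Yes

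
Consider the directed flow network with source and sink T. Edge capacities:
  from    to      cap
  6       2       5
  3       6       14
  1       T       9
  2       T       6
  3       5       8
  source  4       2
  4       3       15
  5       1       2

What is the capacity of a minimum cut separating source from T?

Max flow = 2 (via 1 augmenting path).
In the residual at optimum, the set reachable from source is {source}.
Cut edges: source→4 (cap 2). Sum = 2.

2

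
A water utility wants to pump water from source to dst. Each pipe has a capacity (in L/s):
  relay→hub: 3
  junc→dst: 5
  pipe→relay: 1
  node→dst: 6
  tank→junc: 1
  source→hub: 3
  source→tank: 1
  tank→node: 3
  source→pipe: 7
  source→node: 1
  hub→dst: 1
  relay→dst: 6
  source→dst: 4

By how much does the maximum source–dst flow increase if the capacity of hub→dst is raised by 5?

Original max flow = 8.
After raising cap(hub→dst), augmenting paths through that edge carry 2 more units.
New max flow = 10. Increase = 2.

2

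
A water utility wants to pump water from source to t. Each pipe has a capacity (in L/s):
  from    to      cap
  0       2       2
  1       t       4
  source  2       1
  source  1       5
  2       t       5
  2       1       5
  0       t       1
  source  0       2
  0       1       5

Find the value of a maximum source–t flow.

Augment source->0->t: bottleneck 1. Total 1.
Augment source->2->t: bottleneck 1. Total 2.
Augment source->1->t: bottleneck 4. Total 6.
Augment source->0->2->t: bottleneck 1. Total 7.
No augmenting path remains in the residual graph.

7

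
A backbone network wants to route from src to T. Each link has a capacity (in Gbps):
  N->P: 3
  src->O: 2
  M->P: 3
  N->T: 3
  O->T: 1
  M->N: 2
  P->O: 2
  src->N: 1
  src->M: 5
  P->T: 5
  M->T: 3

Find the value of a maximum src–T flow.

7

Augment src->M->T: bottleneck 3. Total 3.
Augment src->N->T: bottleneck 1. Total 4.
Augment src->O->T: bottleneck 1. Total 5.
Augment src->M->N->T: bottleneck 2. Total 7.
No augmenting path remains in the residual graph.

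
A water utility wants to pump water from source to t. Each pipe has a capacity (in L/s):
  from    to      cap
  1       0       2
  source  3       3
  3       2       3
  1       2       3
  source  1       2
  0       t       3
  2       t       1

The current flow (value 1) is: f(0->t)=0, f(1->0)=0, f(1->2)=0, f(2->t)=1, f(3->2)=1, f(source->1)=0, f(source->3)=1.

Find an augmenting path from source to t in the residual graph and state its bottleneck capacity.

source->1->0->t, bottleneck 2

Residual along source->1->0->t: source->1: 2, 1->0: 2, 0->t: 3.
Bottleneck = min = 2.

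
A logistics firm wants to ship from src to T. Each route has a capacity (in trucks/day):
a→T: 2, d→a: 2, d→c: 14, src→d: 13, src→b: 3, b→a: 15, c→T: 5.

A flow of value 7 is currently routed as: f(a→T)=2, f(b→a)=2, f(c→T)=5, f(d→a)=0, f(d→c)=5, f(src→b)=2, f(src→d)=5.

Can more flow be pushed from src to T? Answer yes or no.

No

Residual reachable from src: {a, b, c, d, src}; T is not reachable.
Saturated cut: a→T, c→T with total capacity 7 = current flow value. Flow is maximum.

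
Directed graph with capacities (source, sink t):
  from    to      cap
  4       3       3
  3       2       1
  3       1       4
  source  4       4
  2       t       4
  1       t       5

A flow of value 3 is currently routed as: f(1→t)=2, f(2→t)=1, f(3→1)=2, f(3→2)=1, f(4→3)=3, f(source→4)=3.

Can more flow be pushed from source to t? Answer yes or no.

No

Residual reachable from source: {4, source}; t is not reachable.
Saturated cut: 4→3 with total capacity 3 = current flow value. Flow is maximum.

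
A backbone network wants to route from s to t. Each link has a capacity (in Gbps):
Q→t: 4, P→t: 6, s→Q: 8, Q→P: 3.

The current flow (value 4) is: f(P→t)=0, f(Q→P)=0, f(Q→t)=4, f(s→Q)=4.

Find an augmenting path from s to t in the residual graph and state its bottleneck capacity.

Residual along s→Q→P→t: s→Q: 4, Q→P: 3, P→t: 6.
Bottleneck = min = 3.

s→Q→P→t, bottleneck 3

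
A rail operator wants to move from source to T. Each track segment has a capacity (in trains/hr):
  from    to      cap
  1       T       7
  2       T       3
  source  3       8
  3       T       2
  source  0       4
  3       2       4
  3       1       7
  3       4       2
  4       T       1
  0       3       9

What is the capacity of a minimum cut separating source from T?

Max flow = 12 (via 5 augmenting paths).
In the residual at optimum, the set reachable from source is {source}.
Cut edges: source→0 (cap 4), source→3 (cap 8). Sum = 12.

12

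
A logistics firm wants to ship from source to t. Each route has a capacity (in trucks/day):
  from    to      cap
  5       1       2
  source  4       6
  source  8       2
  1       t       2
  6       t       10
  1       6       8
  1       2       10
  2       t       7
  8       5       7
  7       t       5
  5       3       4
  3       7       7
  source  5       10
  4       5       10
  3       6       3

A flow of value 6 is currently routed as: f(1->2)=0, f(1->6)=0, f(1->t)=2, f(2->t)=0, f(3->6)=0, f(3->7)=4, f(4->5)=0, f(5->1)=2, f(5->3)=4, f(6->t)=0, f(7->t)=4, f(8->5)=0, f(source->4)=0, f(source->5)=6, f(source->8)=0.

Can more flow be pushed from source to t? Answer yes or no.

No

Residual reachable from source: {4, 5, 8, source}; t is not reachable.
Saturated cut: 5->1, 5->3 with total capacity 6 = current flow value. Flow is maximum.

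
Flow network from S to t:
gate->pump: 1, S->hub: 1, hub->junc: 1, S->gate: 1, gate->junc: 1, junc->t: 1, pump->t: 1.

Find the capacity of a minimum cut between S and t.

Max flow = 2 (via 2 augmenting paths).
In the residual at optimum, the set reachable from S is {S}.
Cut edges: S->hub (cap 1), S->gate (cap 1). Sum = 2.

2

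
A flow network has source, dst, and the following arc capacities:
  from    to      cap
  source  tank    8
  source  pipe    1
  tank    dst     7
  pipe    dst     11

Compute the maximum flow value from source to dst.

8

Augment source→tank→dst: bottleneck 7. Total 7.
Augment source→pipe→dst: bottleneck 1. Total 8.
No augmenting path remains in the residual graph.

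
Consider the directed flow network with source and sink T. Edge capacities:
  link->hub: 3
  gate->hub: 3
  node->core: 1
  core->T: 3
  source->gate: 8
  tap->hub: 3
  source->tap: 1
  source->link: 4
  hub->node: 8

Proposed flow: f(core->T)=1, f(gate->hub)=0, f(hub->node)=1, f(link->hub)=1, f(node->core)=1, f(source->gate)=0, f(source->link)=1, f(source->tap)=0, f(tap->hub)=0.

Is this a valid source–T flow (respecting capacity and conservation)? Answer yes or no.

Every edge has 0 ≤ f(e) ≤ cap(e).
At each intermediate node, inflow equals outflow.

Yes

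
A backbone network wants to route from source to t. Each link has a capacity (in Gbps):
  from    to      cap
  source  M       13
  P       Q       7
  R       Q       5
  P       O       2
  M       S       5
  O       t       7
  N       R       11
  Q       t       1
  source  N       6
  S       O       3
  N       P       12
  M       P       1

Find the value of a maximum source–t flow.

6

Augment source→N→R→Q→t: bottleneck 1. Total 1.
Augment source→N→P→O→t: bottleneck 2. Total 3.
Augment source→M→S→O→t: bottleneck 3. Total 6.
No augmenting path remains in the residual graph.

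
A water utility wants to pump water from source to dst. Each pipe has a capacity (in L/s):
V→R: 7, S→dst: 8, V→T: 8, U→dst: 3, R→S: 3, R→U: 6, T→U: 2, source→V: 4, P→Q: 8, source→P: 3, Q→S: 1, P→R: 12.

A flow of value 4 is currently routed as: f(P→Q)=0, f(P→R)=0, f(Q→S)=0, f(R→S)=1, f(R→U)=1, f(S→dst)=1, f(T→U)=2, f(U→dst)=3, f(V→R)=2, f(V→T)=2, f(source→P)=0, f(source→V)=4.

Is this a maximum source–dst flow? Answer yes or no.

No

Residual path source→P→R→S→dst has bottleneck 2 > 0.
Pushing 2 along it raises the flow to 6, so the given flow is not maximum.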